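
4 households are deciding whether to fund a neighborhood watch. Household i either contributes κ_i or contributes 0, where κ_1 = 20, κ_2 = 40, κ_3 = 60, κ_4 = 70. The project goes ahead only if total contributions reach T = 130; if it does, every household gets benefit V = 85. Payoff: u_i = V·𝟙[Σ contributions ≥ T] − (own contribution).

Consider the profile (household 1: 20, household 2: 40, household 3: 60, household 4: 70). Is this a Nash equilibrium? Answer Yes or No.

Total = 190 ≥ 130: provided.
Household 1 (pledges 20, payoff 65): dropping to 0 → total 170, payoff 85. Profitable deviation.

No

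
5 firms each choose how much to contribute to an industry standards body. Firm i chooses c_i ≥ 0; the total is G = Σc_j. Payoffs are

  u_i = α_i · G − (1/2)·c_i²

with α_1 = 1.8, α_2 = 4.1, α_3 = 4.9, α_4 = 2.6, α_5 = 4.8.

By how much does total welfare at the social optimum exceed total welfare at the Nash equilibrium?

Firm i's FOC: ∂u_i/∂c_i = α_i − c_i = 0, so c_i* = α_i.
NE contributions = (1.8, 4.1, 4.9, 2.6, 4.8); G = 18.2.
W^NE = (Σα)·G − ½Σα_i² = 18.2² − ½·73.86 = 294.31.
Planner sets c_i = Σα_j = 18.2 for every i, so G^SO = 5·18.2 = 91.
W^SO = (Σα)·G^SO − ½·5·(Σα)² = (5/2)·18.2² = 828.1.
Deadweight loss = W^SO − W^NE = 533.79.

533.79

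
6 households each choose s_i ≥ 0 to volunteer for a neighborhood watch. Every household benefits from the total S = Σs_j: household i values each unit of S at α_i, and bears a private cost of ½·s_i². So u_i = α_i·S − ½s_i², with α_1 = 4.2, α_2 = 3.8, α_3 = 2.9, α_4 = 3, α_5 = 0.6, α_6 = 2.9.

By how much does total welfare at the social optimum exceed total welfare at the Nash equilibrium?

Household i's FOC: ∂u_i/∂s_i = α_i − s_i = 0, so s_i* = α_i.
NE contributions = (4.2, 3.8, 2.9, 3, 0.6, 2.9); S = 17.4.
W^NE = (Σα)·S − ½Σα_i² = 17.4² − ½·58.26 = 273.63.
Planner sets s_i = Σα_j = 17.4 for every i, so S^SO = 6·17.4 = 104.4.
W^SO = (Σα)·S^SO − ½·6·(Σα)² = (6/2)·17.4² = 908.28.
Deadweight loss = W^SO − W^NE = 634.65.

634.65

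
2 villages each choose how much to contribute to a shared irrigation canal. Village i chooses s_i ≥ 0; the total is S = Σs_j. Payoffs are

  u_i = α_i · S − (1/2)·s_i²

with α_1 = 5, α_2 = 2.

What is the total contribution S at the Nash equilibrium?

Village i's FOC: ∂u_i/∂s_i = α_i − s_i = 0, so s_i* = α_i.
NE contributions = (5, 2); S = 7.

7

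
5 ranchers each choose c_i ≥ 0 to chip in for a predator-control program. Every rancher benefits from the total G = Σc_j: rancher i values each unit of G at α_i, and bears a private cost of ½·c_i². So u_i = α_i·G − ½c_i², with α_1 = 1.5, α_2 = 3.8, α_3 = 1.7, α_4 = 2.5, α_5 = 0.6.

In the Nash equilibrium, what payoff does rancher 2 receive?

31.16

Rancher i's FOC: ∂u_i/∂c_i = α_i − c_i = 0, so c_i* = α_i.
NE contributions = (1.5, 3.8, 1.7, 2.5, 0.6); G = 10.1.
u_2 = α_2·G − ½·(c_2)² = 3.8·10.1 − ½·3.8² = 31.16.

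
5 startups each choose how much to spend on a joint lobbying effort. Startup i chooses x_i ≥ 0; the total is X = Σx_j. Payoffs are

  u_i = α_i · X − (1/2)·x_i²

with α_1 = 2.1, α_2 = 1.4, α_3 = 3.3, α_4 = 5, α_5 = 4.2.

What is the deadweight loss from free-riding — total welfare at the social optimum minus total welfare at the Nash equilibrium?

413.95

Startup i's FOC: ∂u_i/∂x_i = α_i − x_i = 0, so x_i* = α_i.
NE contributions = (2.1, 1.4, 3.3, 5, 4.2); X = 16.
W^NE = (Σα)·X − ½Σα_i² = 16² − ½·59.9 = 226.05.
Planner sets x_i = Σα_j = 16 for every i, so X^SO = 5·16 = 80.
W^SO = (Σα)·X^SO − ½·5·(Σα)² = (5/2)·16² = 640.
Deadweight loss = W^SO − W^NE = 413.95.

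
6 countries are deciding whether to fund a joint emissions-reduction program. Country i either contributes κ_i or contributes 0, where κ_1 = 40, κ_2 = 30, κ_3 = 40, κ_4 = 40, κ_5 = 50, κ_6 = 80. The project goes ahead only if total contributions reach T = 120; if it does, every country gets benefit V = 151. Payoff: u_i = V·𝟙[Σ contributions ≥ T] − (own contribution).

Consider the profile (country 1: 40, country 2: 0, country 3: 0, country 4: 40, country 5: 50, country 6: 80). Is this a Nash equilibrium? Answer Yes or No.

Total = 210 ≥ 120: provided.
Country 1 (pledges 40, payoff 111): dropping to 0 → total 170, payoff 151. Profitable deviation.

No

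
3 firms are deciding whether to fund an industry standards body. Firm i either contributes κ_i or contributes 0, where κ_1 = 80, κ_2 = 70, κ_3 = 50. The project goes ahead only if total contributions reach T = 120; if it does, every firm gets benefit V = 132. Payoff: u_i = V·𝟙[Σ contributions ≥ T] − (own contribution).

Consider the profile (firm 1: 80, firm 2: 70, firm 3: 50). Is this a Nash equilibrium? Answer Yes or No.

No

Total = 200 ≥ 120: provided.
Firm 1 (pledges 80, payoff 52): dropping to 0 → total 120, payoff 132. Profitable deviation.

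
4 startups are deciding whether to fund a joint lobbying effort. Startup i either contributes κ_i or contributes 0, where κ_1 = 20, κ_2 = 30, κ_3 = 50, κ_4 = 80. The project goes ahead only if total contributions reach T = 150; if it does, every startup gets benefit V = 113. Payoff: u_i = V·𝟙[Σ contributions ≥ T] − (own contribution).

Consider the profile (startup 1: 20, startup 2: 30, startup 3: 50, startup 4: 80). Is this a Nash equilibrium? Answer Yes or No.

No

Total = 180 ≥ 150: provided.
Startup 1 (pledges 20, payoff 93): dropping to 0 → total 160, payoff 113. Profitable deviation.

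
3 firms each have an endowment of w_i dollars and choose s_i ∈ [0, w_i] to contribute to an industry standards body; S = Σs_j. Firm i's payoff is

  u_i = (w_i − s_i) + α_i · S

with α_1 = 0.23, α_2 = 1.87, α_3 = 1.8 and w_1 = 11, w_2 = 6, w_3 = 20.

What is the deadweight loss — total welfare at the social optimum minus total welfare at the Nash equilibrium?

31.9

∂u_i/∂s_i = α_i − 1, so firm i contributes w_i if α_i > 1, else 0.
α_i > 1 for i ∈ {2, 3}; NE contributions (0, 6, 20), S = 26.
W^NE = Σw_i − S^NE + (Σα_i)·S^NE = 37 + 2.9·26 = 112.4.
Planner: ∂(Σu_j)/∂s_i = Σα_j − 1 = 2.9 > 0, so everyone contributes w_i; S^SO = 37, W^SO = 37 + 2.9·37 = 144.3.
Deadweight loss = 31.9.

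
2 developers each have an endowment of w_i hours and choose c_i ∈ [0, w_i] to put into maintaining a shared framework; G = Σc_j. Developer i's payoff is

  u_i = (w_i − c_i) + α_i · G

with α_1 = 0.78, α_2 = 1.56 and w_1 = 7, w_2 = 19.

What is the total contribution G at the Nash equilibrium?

∂u_i/∂c_i = α_i − 1, so developer i contributes w_i if α_i > 1, else 0.
α_i > 1 for i ∈ {2}; NE contributions (0, 19), G = 19.

19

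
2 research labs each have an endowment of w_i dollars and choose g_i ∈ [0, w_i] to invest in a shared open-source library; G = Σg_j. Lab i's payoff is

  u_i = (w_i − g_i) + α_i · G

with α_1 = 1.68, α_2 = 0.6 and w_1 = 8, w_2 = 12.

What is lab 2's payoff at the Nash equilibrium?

∂u_i/∂g_i = α_i − 1, so lab i contributes w_i if α_i > 1, else 0.
α_i > 1 for i ∈ {1}; NE contributions (8, 0), G = 8.
u_2 = (12 − 0) + 0.6·8 = 16.8.

16.8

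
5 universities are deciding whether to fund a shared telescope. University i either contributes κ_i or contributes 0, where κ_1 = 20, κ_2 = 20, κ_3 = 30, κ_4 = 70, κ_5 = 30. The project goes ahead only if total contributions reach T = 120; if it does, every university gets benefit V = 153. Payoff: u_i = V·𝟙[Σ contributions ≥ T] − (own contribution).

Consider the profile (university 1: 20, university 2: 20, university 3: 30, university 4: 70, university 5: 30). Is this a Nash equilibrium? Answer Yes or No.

Total = 170 ≥ 120: provided.
University 1 (pledges 20, payoff 133): dropping to 0 → total 150, payoff 153. Profitable deviation.

No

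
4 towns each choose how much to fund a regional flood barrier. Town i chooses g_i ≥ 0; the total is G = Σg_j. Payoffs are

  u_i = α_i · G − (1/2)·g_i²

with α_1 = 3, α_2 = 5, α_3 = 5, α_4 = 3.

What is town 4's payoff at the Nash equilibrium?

43.5

Town i's FOC: ∂u_i/∂g_i = α_i − g_i = 0, so g_i* = α_i.
NE contributions = (3, 5, 5, 3); G = 16.
u_4 = α_4·G − ½·(g_4)² = 3·16 − ½·3² = 43.5.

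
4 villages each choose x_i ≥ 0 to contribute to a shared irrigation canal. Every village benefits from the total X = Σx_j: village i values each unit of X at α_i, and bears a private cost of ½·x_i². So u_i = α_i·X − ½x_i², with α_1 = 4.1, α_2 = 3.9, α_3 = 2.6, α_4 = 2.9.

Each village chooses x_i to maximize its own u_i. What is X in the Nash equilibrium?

13.5

Village i's FOC: ∂u_i/∂x_i = α_i − x_i = 0, so x_i* = α_i.
NE contributions = (4.1, 3.9, 2.6, 2.9); X = 13.5.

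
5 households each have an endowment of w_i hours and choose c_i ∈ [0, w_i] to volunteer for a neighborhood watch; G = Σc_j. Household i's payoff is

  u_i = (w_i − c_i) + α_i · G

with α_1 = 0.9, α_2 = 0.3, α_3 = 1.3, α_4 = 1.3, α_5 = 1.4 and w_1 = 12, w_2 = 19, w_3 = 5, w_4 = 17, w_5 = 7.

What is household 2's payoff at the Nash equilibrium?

27.7

∂u_i/∂c_i = α_i − 1, so household i contributes w_i if α_i > 1, else 0.
α_i > 1 for i ∈ {3, 4, 5}; NE contributions (0, 0, 5, 17, 7), G = 29.
u_2 = (19 − 0) + 0.3·29 = 27.7.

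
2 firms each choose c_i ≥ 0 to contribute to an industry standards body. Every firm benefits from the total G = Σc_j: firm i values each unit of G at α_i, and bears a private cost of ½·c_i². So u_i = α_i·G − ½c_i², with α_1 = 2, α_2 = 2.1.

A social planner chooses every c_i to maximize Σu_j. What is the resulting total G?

8.2

Planner FOC: ∂(Σu_j)/∂c_i = (Σα_j) − c_i = 0, so c_i^SO = Σα_j = 4.1 for every i; G^SO = 8.2.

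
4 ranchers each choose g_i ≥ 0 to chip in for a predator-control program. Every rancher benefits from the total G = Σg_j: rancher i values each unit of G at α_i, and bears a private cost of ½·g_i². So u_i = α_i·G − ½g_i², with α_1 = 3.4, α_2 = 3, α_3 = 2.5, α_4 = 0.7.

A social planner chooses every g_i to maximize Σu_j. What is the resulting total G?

38.4

Planner FOC: ∂(Σu_j)/∂g_i = (Σα_j) − g_i = 0, so g_i^SO = Σα_j = 9.6 for every i; G^SO = 38.4.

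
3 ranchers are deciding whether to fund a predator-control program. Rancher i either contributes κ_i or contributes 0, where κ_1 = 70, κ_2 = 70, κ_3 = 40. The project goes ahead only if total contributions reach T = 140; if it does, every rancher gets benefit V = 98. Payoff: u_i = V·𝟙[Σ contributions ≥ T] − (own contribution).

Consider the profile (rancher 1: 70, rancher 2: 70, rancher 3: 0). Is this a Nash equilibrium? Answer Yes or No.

Total = 140 ≥ 140: provided.
Rancher 1 (pledges 70, payoff 28): dropping to 0 → total 70, payoff 0. No gain.
Rancher 2 (pledges 70, payoff 28): dropping to 0 → total 70, payoff 0. No gain.
Rancher 3 (pledges 0, payoff 98): pledging 40 → total 180, payoff 58. No gain.

Yes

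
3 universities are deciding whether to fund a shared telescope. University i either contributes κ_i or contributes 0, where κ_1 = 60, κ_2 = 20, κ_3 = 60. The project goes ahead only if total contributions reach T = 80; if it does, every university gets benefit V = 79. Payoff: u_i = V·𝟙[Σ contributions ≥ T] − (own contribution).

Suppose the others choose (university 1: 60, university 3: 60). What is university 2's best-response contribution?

0

Others' total = 120 ≥ 80; contributing adds cost 20 for no extra benefit.
Best response: 0.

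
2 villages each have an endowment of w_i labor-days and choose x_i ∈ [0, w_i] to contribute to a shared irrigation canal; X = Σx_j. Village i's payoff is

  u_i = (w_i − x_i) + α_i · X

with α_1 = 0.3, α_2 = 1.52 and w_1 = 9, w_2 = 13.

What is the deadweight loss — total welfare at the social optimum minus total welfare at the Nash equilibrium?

7.38

∂u_i/∂x_i = α_i − 1, so village i contributes w_i if α_i > 1, else 0.
α_i > 1 for i ∈ {2}; NE contributions (0, 13), X = 13.
W^NE = Σw_i − X^NE + (Σα_i)·X^NE = 22 + 0.82·13 = 32.66.
Planner: ∂(Σu_j)/∂x_i = Σα_j − 1 = 0.82 > 0, so everyone contributes w_i; X^SO = 22, W^SO = 22 + 0.82·22 = 40.04.
Deadweight loss = 7.38.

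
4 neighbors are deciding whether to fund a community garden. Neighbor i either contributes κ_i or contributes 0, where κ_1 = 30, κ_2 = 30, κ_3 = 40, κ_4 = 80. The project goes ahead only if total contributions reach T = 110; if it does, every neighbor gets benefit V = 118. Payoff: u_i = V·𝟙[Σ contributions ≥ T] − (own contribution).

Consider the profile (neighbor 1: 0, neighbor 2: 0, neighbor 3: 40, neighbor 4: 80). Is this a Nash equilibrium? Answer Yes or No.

Total = 120 ≥ 110: provided.
Neighbor 1 (pledges 0, payoff 118): pledging 30 → total 150, payoff 88. No gain.
Neighbor 2 (pledges 0, payoff 118): pledging 30 → total 150, payoff 88. No gain.
Neighbor 3 (pledges 40, payoff 78): dropping to 0 → total 80, payoff 0. No gain.
Neighbor 4 (pledges 80, payoff 38): dropping to 0 → total 40, payoff 0. No gain.

Yes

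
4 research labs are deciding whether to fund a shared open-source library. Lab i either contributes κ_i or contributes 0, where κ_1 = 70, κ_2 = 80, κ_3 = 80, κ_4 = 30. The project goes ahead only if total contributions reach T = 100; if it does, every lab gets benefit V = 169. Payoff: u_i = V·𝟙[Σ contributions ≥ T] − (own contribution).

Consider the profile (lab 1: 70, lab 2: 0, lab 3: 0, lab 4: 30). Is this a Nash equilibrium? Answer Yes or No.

Yes

Total = 100 ≥ 100: provided.
Lab 1 (pledges 70, payoff 99): dropping to 0 → total 30, payoff 0. No gain.
Lab 2 (pledges 0, payoff 169): pledging 80 → total 180, payoff 89. No gain.
Lab 3 (pledges 0, payoff 169): pledging 80 → total 180, payoff 89. No gain.
Lab 4 (pledges 30, payoff 139): dropping to 0 → total 70, payoff 0. No gain.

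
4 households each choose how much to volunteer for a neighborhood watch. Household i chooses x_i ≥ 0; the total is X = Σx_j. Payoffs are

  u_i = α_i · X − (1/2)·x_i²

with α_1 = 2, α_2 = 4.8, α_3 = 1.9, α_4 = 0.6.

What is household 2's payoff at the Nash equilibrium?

Household i's FOC: ∂u_i/∂x_i = α_i − x_i = 0, so x_i* = α_i.
NE contributions = (2, 4.8, 1.9, 0.6); X = 9.3.
u_2 = α_2·X − ½·(x_2)² = 4.8·9.3 − ½·4.8² = 33.12.

33.12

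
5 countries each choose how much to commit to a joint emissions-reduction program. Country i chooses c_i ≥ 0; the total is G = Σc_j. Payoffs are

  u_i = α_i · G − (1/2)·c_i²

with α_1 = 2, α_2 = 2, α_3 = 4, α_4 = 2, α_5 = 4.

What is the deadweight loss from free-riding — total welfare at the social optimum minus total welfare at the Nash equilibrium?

316

Country i's FOC: ∂u_i/∂c_i = α_i − c_i = 0, so c_i* = α_i.
NE contributions = (2, 2, 4, 2, 4); G = 14.
W^NE = (Σα)·G − ½Σα_i² = 14² − ½·44 = 174.
Planner sets c_i = Σα_j = 14 for every i, so G^SO = 5·14 = 70.
W^SO = (Σα)·G^SO − ½·5·(Σα)² = (5/2)·14² = 490.
Deadweight loss = W^SO − W^NE = 316.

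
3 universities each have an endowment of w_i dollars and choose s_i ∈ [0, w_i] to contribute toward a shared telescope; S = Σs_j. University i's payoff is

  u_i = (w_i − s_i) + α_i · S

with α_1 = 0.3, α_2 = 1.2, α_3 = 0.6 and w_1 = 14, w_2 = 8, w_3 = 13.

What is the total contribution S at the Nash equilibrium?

∂u_i/∂s_i = α_i − 1, so university i contributes w_i if α_i > 1, else 0.
α_i > 1 for i ∈ {2}; NE contributions (0, 8, 0), S = 8.

8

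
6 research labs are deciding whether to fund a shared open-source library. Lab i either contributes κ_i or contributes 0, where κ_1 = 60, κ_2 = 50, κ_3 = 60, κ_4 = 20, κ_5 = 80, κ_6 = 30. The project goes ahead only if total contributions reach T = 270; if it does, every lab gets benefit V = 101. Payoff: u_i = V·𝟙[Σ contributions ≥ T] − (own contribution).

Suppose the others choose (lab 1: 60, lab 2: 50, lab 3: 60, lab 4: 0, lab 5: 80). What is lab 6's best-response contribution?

30

Others' total = 250. Contributing 30 brings total to 280 ≥ 270: gain V − κ_6 = 71.
Best response: 30.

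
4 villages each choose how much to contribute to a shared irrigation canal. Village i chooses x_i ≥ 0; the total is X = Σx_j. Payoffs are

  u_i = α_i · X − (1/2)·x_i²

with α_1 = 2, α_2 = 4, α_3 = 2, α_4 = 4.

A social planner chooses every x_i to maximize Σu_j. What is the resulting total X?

Planner FOC: ∂(Σu_j)/∂x_i = (Σα_j) − x_i = 0, so x_i^SO = Σα_j = 12 for every i; X^SO = 48.

48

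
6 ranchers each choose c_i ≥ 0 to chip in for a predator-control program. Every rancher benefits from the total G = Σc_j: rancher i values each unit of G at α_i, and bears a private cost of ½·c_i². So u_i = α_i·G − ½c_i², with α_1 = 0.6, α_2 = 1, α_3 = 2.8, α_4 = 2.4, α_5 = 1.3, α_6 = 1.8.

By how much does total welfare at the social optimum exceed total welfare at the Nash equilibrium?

205.965

Rancher i's FOC: ∂u_i/∂c_i = α_i − c_i = 0, so c_i* = α_i.
NE contributions = (0.6, 1, 2.8, 2.4, 1.3, 1.8); G = 9.9.
W^NE = (Σα)·G − ½Σα_i² = 9.9² − ½·19.89 = 88.065.
Planner sets c_i = Σα_j = 9.9 for every i, so G^SO = 6·9.9 = 59.4.
W^SO = (Σα)·G^SO − ½·6·(Σα)² = (6/2)·9.9² = 294.03.
Deadweight loss = W^SO − W^NE = 205.965.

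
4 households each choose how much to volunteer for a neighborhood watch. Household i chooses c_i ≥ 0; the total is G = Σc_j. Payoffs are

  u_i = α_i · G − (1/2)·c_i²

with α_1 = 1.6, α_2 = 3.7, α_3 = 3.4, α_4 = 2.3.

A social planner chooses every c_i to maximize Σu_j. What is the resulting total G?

Planner FOC: ∂(Σu_j)/∂c_i = (Σα_j) − c_i = 0, so c_i^SO = Σα_j = 11 for every i; G^SO = 44.

44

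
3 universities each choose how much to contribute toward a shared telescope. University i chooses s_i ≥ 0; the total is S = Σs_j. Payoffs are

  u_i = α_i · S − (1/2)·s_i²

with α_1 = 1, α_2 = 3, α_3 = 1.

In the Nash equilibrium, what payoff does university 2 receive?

10.5

University i's FOC: ∂u_i/∂s_i = α_i − s_i = 0, so s_i* = α_i.
NE contributions = (1, 3, 1); S = 5.
u_2 = α_2·S − ½·(s_2)² = 3·5 − ½·3² = 10.5.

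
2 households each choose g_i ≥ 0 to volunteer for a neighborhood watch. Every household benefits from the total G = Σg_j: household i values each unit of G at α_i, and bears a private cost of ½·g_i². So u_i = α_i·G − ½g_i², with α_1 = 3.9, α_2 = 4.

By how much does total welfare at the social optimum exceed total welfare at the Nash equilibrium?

Household i's FOC: ∂u_i/∂g_i = α_i − g_i = 0, so g_i* = α_i.
NE contributions = (3.9, 4); G = 7.9.
W^NE = (Σα)·G − ½Σα_i² = 7.9² − ½·31.21 = 46.805.
Planner sets g_i = Σα_j = 7.9 for every i, so G^SO = 2·7.9 = 15.8.
W^SO = (Σα)·G^SO − ½·2·(Σα)² = (2/2)·7.9² = 62.41.
Deadweight loss = W^SO − W^NE = 15.605.

15.605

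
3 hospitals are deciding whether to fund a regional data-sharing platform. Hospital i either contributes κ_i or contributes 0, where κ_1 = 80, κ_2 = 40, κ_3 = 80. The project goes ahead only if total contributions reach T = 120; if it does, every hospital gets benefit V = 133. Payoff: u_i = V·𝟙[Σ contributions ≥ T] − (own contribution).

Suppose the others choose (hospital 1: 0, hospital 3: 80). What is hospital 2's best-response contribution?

40

Others' total = 80. Contributing 40 brings total to 120 ≥ 120: gain V − κ_2 = 93.
Best response: 40.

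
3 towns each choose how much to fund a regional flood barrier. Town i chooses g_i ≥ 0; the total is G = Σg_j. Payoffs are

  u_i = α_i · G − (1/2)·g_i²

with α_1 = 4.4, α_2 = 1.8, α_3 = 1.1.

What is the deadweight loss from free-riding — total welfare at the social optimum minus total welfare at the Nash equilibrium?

Town i's FOC: ∂u_i/∂g_i = α_i − g_i = 0, so g_i* = α_i.
NE contributions = (4.4, 1.8, 1.1); G = 7.3.
W^NE = (Σα)·G − ½Σα_i² = 7.3² − ½·23.81 = 41.385.
Planner sets g_i = Σα_j = 7.3 for every i, so G^SO = 3·7.3 = 21.9.
W^SO = (Σα)·G^SO − ½·3·(Σα)² = (3/2)·7.3² = 79.935.
Deadweight loss = W^SO − W^NE = 38.55.

38.55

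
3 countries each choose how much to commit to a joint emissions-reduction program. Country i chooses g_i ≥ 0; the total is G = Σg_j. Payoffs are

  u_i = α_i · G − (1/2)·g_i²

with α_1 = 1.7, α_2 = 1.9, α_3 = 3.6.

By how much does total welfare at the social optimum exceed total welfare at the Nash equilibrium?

Country i's FOC: ∂u_i/∂g_i = α_i − g_i = 0, so g_i* = α_i.
NE contributions = (1.7, 1.9, 3.6); G = 7.2.
W^NE = (Σα)·G − ½Σα_i² = 7.2² − ½·19.46 = 42.11.
Planner sets g_i = Σα_j = 7.2 for every i, so G^SO = 3·7.2 = 21.6.
W^SO = (Σα)·G^SO − ½·3·(Σα)² = (3/2)·7.2² = 77.76.
Deadweight loss = W^SO − W^NE = 35.65.

35.65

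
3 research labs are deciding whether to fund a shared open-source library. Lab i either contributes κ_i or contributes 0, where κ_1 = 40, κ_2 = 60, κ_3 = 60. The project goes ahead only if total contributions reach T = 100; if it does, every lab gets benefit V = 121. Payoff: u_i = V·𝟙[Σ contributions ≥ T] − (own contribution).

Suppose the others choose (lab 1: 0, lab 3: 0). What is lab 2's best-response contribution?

Others' total = 0. Even contributing 60 gives 60 < 100: no benefit either way.
Best response: 0.

0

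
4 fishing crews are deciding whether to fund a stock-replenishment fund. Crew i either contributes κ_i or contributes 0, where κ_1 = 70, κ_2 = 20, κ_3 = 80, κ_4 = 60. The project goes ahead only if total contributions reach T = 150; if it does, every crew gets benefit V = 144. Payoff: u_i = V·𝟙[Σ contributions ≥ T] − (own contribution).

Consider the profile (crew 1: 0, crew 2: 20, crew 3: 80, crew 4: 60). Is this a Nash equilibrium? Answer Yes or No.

Yes

Total = 160 ≥ 150: provided.
Crew 1 (pledges 0, payoff 144): pledging 70 → total 230, payoff 74. No gain.
Crew 2 (pledges 20, payoff 124): dropping to 0 → total 140, payoff 0. No gain.
Crew 3 (pledges 80, payoff 64): dropping to 0 → total 80, payoff 0. No gain.
Crew 4 (pledges 60, payoff 84): dropping to 0 → total 100, payoff 0. No gain.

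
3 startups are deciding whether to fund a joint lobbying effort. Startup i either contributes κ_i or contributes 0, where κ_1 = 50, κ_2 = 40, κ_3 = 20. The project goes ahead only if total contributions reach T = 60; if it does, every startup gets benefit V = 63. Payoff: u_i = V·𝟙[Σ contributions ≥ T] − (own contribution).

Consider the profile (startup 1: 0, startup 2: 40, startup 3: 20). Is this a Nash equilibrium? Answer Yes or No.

Total = 60 ≥ 60: provided.
Startup 1 (pledges 0, payoff 63): pledging 50 → total 110, payoff 13. No gain.
Startup 2 (pledges 40, payoff 23): dropping to 0 → total 20, payoff 0. No gain.
Startup 3 (pledges 20, payoff 43): dropping to 0 → total 40, payoff 0. No gain.

Yes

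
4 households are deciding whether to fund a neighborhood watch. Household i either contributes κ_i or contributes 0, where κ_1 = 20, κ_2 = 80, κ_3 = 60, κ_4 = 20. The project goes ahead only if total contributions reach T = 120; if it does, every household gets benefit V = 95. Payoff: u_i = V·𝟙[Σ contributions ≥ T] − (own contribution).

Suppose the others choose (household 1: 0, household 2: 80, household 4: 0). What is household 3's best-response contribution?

60

Others' total = 80. Contributing 60 brings total to 140 ≥ 120: gain V − κ_3 = 35.
Best response: 60.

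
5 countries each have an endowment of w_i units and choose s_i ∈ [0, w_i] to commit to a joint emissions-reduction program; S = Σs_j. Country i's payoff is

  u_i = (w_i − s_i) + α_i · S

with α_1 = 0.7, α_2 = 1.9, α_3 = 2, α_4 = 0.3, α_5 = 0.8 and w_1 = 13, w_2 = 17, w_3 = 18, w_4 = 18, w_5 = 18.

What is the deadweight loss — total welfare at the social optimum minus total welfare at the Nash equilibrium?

∂u_i/∂s_i = α_i − 1, so country i contributes w_i if α_i > 1, else 0.
α_i > 1 for i ∈ {2, 3}; NE contributions (0, 17, 18, 0, 0), S = 35.
W^NE = Σw_i − S^NE + (Σα_i)·S^NE = 84 + 4.7·35 = 248.5.
Planner: ∂(Σu_j)/∂s_i = Σα_j − 1 = 4.7 > 0, so everyone contributes w_i; S^SO = 84, W^SO = 84 + 4.7·84 = 478.8.
Deadweight loss = 230.3.

230.3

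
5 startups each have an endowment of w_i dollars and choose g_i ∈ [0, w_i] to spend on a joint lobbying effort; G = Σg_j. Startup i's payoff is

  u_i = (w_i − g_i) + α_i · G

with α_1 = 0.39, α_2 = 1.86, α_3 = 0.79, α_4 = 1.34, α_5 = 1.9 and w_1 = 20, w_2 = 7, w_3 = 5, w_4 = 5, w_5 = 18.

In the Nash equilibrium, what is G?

30

∂u_i/∂g_i = α_i − 1, so startup i contributes w_i if α_i > 1, else 0.
α_i > 1 for i ∈ {2, 4, 5}; NE contributions (0, 7, 0, 5, 18), G = 30.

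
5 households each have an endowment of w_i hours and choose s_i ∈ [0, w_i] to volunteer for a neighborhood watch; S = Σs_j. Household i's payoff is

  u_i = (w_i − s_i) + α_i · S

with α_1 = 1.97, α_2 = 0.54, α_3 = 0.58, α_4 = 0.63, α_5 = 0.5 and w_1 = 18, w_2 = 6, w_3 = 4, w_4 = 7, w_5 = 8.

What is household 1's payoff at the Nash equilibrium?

∂u_i/∂s_i = α_i − 1, so household i contributes w_i if α_i > 1, else 0.
α_i > 1 for i ∈ {1}; NE contributions (18, 0, 0, 0, 0), S = 18.
u_1 = (18 − 18) + 1.97·18 = 35.46.

35.46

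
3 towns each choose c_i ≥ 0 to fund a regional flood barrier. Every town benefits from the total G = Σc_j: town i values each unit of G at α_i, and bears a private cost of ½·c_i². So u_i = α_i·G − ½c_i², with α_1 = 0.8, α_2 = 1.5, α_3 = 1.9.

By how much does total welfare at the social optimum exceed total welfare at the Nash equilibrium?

12.07

Town i's FOC: ∂u_i/∂c_i = α_i − c_i = 0, so c_i* = α_i.
NE contributions = (0.8, 1.5, 1.9); G = 4.2.
W^NE = (Σα)·G − ½Σα_i² = 4.2² − ½·6.5 = 14.39.
Planner sets c_i = Σα_j = 4.2 for every i, so G^SO = 3·4.2 = 12.6.
W^SO = (Σα)·G^SO − ½·3·(Σα)² = (3/2)·4.2² = 26.46.
Deadweight loss = W^SO − W^NE = 12.07.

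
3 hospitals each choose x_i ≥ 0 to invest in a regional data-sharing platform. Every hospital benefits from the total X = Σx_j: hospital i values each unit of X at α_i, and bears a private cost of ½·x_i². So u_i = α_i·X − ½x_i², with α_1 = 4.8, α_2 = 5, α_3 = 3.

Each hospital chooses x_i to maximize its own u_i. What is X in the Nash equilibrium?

Hospital i's FOC: ∂u_i/∂x_i = α_i − x_i = 0, so x_i* = α_i.
NE contributions = (4.8, 5, 3); X = 12.8.

12.8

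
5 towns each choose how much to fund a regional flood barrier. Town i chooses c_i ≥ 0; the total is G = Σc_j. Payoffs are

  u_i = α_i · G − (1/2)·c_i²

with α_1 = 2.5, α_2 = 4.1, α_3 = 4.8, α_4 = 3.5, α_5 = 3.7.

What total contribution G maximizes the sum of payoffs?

Planner FOC: ∂(Σu_j)/∂c_i = (Σα_j) − c_i = 0, so c_i^SO = Σα_j = 18.6 for every i; G^SO = 93.

93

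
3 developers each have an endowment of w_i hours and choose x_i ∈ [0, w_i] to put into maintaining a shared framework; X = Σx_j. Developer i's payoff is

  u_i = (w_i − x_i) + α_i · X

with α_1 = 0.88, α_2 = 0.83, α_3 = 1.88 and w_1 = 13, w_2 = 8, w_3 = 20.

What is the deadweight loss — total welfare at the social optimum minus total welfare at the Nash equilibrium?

∂u_i/∂x_i = α_i − 1, so developer i contributes w_i if α_i > 1, else 0.
α_i > 1 for i ∈ {3}; NE contributions (0, 0, 20), X = 20.
W^NE = Σw_i − X^NE + (Σα_i)·X^NE = 41 + 2.59·20 = 92.8.
Planner: ∂(Σu_j)/∂x_i = Σα_j − 1 = 2.59 > 0, so everyone contributes w_i; X^SO = 41, W^SO = 41 + 2.59·41 = 147.19.
Deadweight loss = 54.39.

54.39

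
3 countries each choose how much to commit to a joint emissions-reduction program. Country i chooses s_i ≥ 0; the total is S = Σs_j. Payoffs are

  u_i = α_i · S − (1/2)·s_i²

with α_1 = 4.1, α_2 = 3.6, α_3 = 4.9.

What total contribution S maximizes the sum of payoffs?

37.8

Planner FOC: ∂(Σu_j)/∂s_i = (Σα_j) − s_i = 0, so s_i^SO = Σα_j = 12.6 for every i; S^SO = 37.8.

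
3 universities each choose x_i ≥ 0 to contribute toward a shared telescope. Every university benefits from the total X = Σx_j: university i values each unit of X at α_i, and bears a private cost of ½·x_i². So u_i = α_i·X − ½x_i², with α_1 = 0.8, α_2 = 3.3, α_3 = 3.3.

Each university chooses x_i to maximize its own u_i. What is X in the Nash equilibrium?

University i's FOC: ∂u_i/∂x_i = α_i − x_i = 0, so x_i* = α_i.
NE contributions = (0.8, 3.3, 3.3); X = 7.4.

7.4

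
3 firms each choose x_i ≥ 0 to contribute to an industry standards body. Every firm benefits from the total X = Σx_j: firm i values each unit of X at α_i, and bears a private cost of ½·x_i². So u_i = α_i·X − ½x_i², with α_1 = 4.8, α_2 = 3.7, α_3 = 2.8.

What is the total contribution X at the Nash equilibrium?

Firm i's FOC: ∂u_i/∂x_i = α_i − x_i = 0, so x_i* = α_i.
NE contributions = (4.8, 3.7, 2.8); X = 11.3.

11.3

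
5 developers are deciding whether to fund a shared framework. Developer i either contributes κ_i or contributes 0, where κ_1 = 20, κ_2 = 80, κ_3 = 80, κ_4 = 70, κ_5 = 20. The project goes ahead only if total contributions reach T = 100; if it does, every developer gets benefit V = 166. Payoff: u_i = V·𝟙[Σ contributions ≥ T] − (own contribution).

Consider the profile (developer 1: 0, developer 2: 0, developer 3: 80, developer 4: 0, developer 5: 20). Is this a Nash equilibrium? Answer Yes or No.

Total = 100 ≥ 100: provided.
Developer 1 (pledges 0, payoff 166): pledging 20 → total 120, payoff 146. No gain.
Developer 2 (pledges 0, payoff 166): pledging 80 → total 180, payoff 86. No gain.
Developer 3 (pledges 80, payoff 86): dropping to 0 → total 20, payoff 0. No gain.
Developer 4 (pledges 0, payoff 166): pledging 70 → total 170, payoff 96. No gain.
Developer 5 (pledges 20, payoff 146): dropping to 0 → total 80, payoff 0. No gain.

Yes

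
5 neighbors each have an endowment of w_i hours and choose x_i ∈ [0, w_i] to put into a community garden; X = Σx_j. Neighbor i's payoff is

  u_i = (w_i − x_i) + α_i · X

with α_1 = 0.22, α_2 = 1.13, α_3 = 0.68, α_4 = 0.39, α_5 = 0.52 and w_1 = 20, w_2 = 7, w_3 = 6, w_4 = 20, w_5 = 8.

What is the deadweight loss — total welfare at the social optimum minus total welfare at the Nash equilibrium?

104.76

∂u_i/∂x_i = α_i − 1, so neighbor i contributes w_i if α_i > 1, else 0.
α_i > 1 for i ∈ {2}; NE contributions (0, 7, 0, 0, 0), X = 7.
W^NE = Σw_i − X^NE + (Σα_i)·X^NE = 61 + 1.94·7 = 74.58.
Planner: ∂(Σu_j)/∂x_i = Σα_j − 1 = 1.94 > 0, so everyone contributes w_i; X^SO = 61, W^SO = 61 + 1.94·61 = 179.34.
Deadweight loss = 104.76.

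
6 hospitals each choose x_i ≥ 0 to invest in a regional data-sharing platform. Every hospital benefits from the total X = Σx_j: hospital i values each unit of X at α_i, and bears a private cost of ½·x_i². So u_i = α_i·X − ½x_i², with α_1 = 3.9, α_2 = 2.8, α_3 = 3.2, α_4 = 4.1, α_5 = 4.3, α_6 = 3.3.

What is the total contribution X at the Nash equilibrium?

21.6

Hospital i's FOC: ∂u_i/∂x_i = α_i − x_i = 0, so x_i* = α_i.
NE contributions = (3.9, 2.8, 3.2, 4.1, 4.3, 3.3); X = 21.6.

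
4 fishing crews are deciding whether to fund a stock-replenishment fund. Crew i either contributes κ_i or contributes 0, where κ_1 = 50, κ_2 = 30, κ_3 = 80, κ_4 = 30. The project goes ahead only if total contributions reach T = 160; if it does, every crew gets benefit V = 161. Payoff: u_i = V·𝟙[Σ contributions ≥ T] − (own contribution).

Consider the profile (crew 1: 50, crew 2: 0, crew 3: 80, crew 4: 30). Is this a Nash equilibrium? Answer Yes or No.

Yes

Total = 160 ≥ 160: provided.
Crew 1 (pledges 50, payoff 111): dropping to 0 → total 110, payoff 0. No gain.
Crew 2 (pledges 0, payoff 161): pledging 30 → total 190, payoff 131. No gain.
Crew 3 (pledges 80, payoff 81): dropping to 0 → total 80, payoff 0. No gain.
Crew 4 (pledges 30, payoff 131): dropping to 0 → total 130, payoff 0. No gain.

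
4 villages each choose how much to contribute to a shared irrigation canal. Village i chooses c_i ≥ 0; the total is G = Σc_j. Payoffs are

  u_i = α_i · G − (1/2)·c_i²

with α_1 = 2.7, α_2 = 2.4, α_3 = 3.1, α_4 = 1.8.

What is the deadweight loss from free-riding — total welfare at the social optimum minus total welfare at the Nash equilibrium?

Village i's FOC: ∂u_i/∂c_i = α_i − c_i = 0, so c_i* = α_i.
NE contributions = (2.7, 2.4, 3.1, 1.8); G = 10.
W^NE = (Σα)·G − ½Σα_i² = 10² − ½·25.9 = 87.05.
Planner sets c_i = Σα_j = 10 for every i, so G^SO = 4·10 = 40.
W^SO = (Σα)·G^SO − ½·4·(Σα)² = (4/2)·10² = 200.
Deadweight loss = W^SO − W^NE = 112.95.

112.95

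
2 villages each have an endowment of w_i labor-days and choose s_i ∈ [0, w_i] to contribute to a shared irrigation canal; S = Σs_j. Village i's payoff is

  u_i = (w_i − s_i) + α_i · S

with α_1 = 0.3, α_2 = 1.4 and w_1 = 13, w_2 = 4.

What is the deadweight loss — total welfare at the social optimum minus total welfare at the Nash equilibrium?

∂u_i/∂s_i = α_i − 1, so village i contributes w_i if α_i > 1, else 0.
α_i > 1 for i ∈ {2}; NE contributions (0, 4), S = 4.
W^NE = Σw_i − S^NE + (Σα_i)·S^NE = 17 + 0.7·4 = 19.8.
Planner: ∂(Σu_j)/∂s_i = Σα_j − 1 = 0.7 > 0, so everyone contributes w_i; S^SO = 17, W^SO = 17 + 0.7·17 = 28.9.
Deadweight loss = 9.1.

9.1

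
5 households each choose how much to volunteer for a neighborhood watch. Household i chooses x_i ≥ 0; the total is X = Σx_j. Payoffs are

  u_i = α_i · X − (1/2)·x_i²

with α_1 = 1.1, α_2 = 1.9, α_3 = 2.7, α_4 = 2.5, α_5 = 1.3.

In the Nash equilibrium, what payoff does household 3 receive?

Household i's FOC: ∂u_i/∂x_i = α_i − x_i = 0, so x_i* = α_i.
NE contributions = (1.1, 1.9, 2.7, 2.5, 1.3); X = 9.5.
u_3 = α_3·X − ½·(x_3)² = 2.7·9.5 − ½·2.7² = 22.005.

22.005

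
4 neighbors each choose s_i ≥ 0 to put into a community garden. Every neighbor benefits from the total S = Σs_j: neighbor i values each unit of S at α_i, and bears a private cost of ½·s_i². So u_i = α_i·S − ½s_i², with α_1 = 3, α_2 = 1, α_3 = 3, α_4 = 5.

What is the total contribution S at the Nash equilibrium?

12

Neighbor i's FOC: ∂u_i/∂s_i = α_i − s_i = 0, so s_i* = α_i.
NE contributions = (3, 1, 3, 5); S = 12.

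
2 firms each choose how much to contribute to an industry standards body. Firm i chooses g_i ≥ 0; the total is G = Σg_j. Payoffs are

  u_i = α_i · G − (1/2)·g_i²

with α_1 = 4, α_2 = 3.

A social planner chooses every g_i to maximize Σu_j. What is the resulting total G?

14

Planner FOC: ∂(Σu_j)/∂g_i = (Σα_j) − g_i = 0, so g_i^SO = Σα_j = 7 for every i; G^SO = 14.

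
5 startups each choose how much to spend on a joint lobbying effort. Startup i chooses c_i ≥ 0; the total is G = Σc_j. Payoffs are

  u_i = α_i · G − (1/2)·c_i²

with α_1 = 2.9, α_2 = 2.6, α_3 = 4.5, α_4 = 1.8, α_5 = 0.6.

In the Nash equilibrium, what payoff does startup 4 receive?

Startup i's FOC: ∂u_i/∂c_i = α_i − c_i = 0, so c_i* = α_i.
NE contributions = (2.9, 2.6, 4.5, 1.8, 0.6); G = 12.4.
u_4 = α_4·G − ½·(c_4)² = 1.8·12.4 − ½·1.8² = 20.7.

20.7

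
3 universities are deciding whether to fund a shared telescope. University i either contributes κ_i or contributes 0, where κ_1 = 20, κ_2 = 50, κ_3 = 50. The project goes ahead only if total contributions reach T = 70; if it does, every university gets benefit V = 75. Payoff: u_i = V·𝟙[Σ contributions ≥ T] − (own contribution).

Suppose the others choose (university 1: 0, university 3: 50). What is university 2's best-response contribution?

50

Others' total = 50. Contributing 50 brings total to 100 ≥ 70: gain V − κ_2 = 25.
Best response: 50.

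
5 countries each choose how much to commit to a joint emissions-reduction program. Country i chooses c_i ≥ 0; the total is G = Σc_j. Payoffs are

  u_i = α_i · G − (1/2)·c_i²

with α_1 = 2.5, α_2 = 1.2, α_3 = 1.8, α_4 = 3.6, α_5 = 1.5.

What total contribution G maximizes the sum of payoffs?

Planner FOC: ∂(Σu_j)/∂c_i = (Σα_j) − c_i = 0, so c_i^SO = Σα_j = 10.6 for every i; G^SO = 53.

53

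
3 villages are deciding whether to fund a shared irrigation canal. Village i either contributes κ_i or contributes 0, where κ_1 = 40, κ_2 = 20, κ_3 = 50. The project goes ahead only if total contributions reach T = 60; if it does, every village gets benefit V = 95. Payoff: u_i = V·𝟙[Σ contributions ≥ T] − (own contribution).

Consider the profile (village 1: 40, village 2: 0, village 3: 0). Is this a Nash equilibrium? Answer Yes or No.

No

Total = 40 < 60: not provided.
Village 1 (pledges 40, payoff -40): dropping to 0 → total 0, payoff 0. Profitable deviation.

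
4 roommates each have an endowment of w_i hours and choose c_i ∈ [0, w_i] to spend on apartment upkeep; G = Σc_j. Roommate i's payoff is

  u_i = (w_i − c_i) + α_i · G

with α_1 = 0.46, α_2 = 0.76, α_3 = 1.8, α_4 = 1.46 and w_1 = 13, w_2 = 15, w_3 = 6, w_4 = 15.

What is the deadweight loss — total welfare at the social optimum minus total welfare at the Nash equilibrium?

97.44

∂u_i/∂c_i = α_i − 1, so roommate i contributes w_i if α_i > 1, else 0.
α_i > 1 for i ∈ {3, 4}; NE contributions (0, 0, 6, 15), G = 21.
W^NE = Σw_i − G^NE + (Σα_i)·G^NE = 49 + 3.48·21 = 122.08.
Planner: ∂(Σu_j)/∂c_i = Σα_j − 1 = 3.48 > 0, so everyone contributes w_i; G^SO = 49, W^SO = 49 + 3.48·49 = 219.52.
Deadweight loss = 97.44.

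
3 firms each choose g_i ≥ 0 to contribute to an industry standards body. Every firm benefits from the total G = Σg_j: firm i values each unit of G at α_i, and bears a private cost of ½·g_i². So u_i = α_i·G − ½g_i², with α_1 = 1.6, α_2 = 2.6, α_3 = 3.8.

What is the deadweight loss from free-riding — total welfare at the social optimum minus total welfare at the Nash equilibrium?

Firm i's FOC: ∂u_i/∂g_i = α_i − g_i = 0, so g_i* = α_i.
NE contributions = (1.6, 2.6, 3.8); G = 8.
W^NE = (Σα)·G − ½Σα_i² = 8² − ½·23.76 = 52.12.
Planner sets g_i = Σα_j = 8 for every i, so G^SO = 3·8 = 24.
W^SO = (Σα)·G^SO − ½·3·(Σα)² = (3/2)·8² = 96.
Deadweight loss = W^SO − W^NE = 43.88.

43.88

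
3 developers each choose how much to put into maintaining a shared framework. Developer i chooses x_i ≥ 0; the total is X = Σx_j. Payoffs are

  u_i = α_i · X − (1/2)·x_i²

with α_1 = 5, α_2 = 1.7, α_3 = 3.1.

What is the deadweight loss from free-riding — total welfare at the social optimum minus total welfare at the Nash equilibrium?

Developer i's FOC: ∂u_i/∂x_i = α_i − x_i = 0, so x_i* = α_i.
NE contributions = (5, 1.7, 3.1); X = 9.8.
W^NE = (Σα)·X − ½Σα_i² = 9.8² − ½·37.5 = 77.29.
Planner sets x_i = Σα_j = 9.8 for every i, so X^SO = 3·9.8 = 29.4.
W^SO = (Σα)·X^SO − ½·3·(Σα)² = (3/2)·9.8² = 144.06.
Deadweight loss = W^SO − W^NE = 66.77.

66.77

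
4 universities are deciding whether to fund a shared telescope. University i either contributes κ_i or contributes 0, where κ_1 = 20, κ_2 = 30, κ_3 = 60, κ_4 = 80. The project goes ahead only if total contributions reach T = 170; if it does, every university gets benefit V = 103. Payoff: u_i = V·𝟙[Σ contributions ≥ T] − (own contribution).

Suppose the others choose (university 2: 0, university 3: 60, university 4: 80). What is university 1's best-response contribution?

Others' total = 140. Even contributing 20 gives 160 < 170: no benefit either way.
Best response: 0.

0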